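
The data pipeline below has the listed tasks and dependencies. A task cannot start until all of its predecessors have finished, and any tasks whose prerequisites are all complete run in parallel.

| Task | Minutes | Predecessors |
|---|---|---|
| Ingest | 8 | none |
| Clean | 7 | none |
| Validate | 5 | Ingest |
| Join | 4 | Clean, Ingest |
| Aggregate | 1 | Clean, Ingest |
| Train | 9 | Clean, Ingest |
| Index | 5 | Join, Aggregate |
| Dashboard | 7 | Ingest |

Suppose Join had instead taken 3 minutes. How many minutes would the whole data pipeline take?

Actual critical path: Ingest→Join→Index = 8+4+5 = 17 ⇒ 17 minutes.
Join is on the critical path; changing it to 3 makes that path 16 minutes.
The binding chain switches to Ingest→Train = 8+9 = 17; finish 17 minutes.

17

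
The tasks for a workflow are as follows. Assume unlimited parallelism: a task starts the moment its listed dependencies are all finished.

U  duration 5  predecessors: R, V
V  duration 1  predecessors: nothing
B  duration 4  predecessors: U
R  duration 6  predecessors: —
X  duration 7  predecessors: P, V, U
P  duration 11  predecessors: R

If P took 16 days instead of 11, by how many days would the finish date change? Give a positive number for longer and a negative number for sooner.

Critical path before the change: R→P→X = 6+11+7 = 24 giving 24 days.
P is on the critical path; changing it to 16 makes that path 29 days.
That remains the longest chain; total 29 days.
Change in finish: 29 − 24 = +5 days.

5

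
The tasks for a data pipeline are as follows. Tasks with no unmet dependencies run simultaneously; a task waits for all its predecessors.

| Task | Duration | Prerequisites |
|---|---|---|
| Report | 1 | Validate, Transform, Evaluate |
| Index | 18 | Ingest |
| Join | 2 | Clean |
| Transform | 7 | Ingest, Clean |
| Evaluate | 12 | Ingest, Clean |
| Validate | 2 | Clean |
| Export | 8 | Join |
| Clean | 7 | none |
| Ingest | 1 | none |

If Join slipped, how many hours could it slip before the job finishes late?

3

Critical path: Clean→Evaluate→Report = 7+12+1 = 20, so the finish is 20 hours.
Join finishes as early as 9 and must finish by 12.
Slack of Join = 10 − 7 = 3 hours.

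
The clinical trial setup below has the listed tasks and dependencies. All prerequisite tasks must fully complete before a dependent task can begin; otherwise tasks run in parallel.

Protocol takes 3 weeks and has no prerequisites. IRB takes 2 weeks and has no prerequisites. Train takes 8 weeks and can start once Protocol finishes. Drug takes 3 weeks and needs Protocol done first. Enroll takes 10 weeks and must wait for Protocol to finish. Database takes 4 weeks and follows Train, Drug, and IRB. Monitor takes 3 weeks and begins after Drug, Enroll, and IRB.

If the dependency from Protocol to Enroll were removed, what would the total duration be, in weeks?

With the dependency in place, Protocol→Enroll→Monitor = 3+10+3 = 16 sets the finish at 16 weeks.
Without Protocol→Enroll, Enroll's earliest start moves from 3 to 0.
The longest chain is now Protocol→Train→Database = 3+8+4 = 15, so the clinical trial setup takes 15 weeks.

15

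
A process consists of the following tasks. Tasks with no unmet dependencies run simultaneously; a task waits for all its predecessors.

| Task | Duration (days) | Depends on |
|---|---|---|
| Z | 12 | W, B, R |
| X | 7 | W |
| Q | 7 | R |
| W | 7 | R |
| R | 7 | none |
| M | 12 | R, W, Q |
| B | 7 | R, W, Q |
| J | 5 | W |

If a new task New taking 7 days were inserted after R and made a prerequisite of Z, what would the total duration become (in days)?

Originally the plan takes 33 days.
With New inserted, Z now waits for max(W, B, R, New).
New critical path: R→Q→B→Z = 7+7+7+12 = 33 ⇒ 33 days.

33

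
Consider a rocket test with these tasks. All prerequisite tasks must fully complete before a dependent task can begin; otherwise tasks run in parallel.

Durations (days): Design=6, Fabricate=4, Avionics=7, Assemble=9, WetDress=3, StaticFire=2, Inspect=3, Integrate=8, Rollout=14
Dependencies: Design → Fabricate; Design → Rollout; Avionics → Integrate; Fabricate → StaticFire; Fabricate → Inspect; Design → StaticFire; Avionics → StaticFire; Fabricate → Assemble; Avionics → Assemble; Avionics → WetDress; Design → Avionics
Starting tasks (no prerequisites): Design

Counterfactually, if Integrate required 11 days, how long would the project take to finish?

24

Actual critical path: Design→Avionics→Assemble = 6+7+9 = 22 ⇒ 22 days.
The longest path through Integrate is only 21 days, so Integrate has float 1.
The binding chain switches to Design→Avionics→Integrate = 6+7+11 = 24; finish 24 days.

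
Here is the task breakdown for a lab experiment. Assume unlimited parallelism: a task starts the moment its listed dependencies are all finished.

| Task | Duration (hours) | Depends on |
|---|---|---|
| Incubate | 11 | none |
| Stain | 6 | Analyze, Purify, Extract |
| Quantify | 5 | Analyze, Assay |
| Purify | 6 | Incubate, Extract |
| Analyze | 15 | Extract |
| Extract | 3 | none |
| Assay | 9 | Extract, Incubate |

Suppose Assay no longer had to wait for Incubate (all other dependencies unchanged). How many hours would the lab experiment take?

With the dependency in place, Incubate→Assay→Quantify = 11+9+5 = 25 sets the finish at 25 hours.
Without Incubate→Assay, Assay's earliest start moves from 11 to 3.
New critical path: Extract→Analyze→Stain = 3+15+6 = 24 ⇒ 24 hours.

24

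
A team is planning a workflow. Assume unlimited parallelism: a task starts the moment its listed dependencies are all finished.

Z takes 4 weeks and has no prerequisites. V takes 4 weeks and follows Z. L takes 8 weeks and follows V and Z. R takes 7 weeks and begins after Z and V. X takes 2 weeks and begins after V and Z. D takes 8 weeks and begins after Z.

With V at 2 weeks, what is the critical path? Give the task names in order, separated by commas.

The binding path is Z→V→L = 4+4+8 = 16; finish at 16 weeks.
Since V is critical, the -2 change carries straight to that chain (now 14 weeks).
No other chain overtakes it, so the finish is 14 weeks.

Z, V, L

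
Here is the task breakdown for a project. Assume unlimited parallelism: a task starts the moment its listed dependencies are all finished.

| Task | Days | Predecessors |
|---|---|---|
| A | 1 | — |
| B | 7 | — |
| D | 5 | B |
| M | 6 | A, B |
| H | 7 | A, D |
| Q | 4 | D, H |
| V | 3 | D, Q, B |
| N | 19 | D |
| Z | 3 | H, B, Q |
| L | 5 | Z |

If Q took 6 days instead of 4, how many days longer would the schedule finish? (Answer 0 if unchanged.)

Critical path before the change: B→D→H→Q→Z→L = 7+5+7+4+3+5 = 31 giving 31 days.
Q is on the critical path; changing it to 6 makes that path 33 days.
The critical path is still B→D→H→Q→Z→L; finish is now 33 days.
Change in finish: 33 − 31 = +2 days.

2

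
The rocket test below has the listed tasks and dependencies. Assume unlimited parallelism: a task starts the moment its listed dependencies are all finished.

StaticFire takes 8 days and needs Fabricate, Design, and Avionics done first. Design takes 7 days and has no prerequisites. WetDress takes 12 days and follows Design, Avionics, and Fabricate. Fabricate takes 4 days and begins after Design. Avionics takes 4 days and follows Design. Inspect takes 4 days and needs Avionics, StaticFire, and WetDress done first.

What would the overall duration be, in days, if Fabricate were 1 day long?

As given, the longest chain is Design→Fabricate→WetDress→Inspect = 7+4+12+4 = 27, so the finish is 27 days.
Fabricate lies on that path, so at 1 day the path becomes 24 days.
Now Design→Avionics→WetDress→Inspect = 7+4+12+4 = 27 is longest, so the finish becomes 27 days.

27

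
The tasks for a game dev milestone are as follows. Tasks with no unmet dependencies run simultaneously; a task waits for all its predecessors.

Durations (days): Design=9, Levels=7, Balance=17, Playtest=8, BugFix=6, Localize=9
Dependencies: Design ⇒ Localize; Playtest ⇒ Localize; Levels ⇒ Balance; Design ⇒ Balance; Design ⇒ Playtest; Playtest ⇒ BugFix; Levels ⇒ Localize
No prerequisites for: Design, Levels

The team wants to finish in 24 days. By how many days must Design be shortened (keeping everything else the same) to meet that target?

2

Current finish: 26 days; target: 24.
Design is on every critical path, so each day cut from Design cuts the finish by one (this holds down to a finish of 24).
Need 26 − 24 = 2 days off Design → Design becomes 7 days, finish becomes 24.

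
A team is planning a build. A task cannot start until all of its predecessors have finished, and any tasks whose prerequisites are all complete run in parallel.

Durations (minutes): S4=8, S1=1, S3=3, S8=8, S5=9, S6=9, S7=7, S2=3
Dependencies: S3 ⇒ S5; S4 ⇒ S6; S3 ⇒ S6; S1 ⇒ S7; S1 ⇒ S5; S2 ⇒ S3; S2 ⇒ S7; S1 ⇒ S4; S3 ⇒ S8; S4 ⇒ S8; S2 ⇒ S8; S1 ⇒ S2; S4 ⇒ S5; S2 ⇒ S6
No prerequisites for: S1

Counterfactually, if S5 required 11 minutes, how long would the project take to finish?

The binding path is S1→S4→S5 = 1+8+9 = 18; finish at 18 minutes.
S5 lies on that path, so at 11 minutes the path becomes 20 minutes.
No other chain overtakes it, so the finish is 20 minutes.

20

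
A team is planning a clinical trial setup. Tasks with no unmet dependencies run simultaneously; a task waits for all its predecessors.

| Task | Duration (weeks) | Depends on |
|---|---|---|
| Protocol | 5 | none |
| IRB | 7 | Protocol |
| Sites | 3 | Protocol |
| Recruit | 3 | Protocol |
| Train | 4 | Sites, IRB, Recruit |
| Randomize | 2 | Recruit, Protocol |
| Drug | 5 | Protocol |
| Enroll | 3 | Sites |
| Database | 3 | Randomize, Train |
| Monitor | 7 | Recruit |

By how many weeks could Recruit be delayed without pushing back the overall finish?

The longest chain is Protocol→IRB→Train→Database = 5+7+4+3 = 19; overall finish 19 weeks.
Recruit finishes as early as 8 and must finish by 12.
So Recruit can slip 12 − 8 = 4 weeks.

4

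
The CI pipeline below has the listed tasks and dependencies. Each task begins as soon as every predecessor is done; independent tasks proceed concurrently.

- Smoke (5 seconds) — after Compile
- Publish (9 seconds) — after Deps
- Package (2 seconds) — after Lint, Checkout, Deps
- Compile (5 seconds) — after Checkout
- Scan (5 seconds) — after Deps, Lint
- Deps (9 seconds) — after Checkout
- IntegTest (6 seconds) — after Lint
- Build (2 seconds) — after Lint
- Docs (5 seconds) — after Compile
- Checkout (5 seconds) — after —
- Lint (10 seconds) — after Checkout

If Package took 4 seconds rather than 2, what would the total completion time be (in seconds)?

23

Baseline: Checkout→Deps→Publish = 5+9+9 = 23 → 23 seconds.
The longest path through Package is only 17 seconds, so Package has float 6.
The critical path is still Checkout→Deps→Publish; finish is now 23 seconds.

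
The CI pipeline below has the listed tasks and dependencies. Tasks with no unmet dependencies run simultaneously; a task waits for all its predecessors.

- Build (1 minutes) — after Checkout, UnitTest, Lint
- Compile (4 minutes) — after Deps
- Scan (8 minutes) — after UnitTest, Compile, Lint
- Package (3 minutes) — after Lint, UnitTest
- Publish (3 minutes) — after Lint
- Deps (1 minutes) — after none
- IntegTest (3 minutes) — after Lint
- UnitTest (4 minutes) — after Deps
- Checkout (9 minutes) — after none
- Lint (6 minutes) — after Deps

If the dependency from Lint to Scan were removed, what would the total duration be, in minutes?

13

Before: longest chain Deps→Lint→Scan = 1+6+8 = 15, finish 15.
Without Lint→Scan, Scan's earliest start moves from 7 to 5.
New critical path: Deps→Compile→Scan = 1+4+8 = 13 ⇒ 13 minutes.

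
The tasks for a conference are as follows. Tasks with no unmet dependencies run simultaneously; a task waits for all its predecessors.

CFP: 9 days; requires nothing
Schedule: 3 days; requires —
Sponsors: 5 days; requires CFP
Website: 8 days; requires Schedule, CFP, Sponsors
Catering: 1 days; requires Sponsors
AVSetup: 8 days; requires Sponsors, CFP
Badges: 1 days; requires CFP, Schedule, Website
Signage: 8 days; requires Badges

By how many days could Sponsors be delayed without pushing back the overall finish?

0

The longest chain is CFP→Sponsors→Website→Badges→Signage = 9+5+8+1+8 = 31; overall finish 31 days.
Sponsors finishes as early as 14 and must finish by 14.
Float = 31 − 31 = 0.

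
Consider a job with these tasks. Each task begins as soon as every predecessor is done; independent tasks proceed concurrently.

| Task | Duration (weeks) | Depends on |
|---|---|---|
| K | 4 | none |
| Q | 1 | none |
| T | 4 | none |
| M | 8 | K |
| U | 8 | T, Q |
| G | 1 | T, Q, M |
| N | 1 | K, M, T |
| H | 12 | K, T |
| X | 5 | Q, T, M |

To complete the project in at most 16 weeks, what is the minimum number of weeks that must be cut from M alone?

1

Current finish: 17 weeks; target: 16.
M is on every critical path, so each week cut from M cuts the finish by one (this holds down to a finish of 16).
Need 17 − 16 = 1 week off M → M becomes 7 weeks, finish becomes 16.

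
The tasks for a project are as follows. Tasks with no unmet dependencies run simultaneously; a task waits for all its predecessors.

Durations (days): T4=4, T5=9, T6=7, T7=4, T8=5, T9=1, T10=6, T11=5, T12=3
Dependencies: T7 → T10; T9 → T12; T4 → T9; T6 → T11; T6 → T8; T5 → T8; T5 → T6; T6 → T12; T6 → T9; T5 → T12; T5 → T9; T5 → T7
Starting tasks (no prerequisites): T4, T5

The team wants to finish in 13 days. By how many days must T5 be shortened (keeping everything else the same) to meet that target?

8

Current finish: 21 days; target: 13.
T5 is on every critical path, so each day cut from T5 cuts the finish by one (this holds down to a finish of 13).
Need 21 − 13 = 8 days off T5 → T5 becomes 1 day, finish becomes 13.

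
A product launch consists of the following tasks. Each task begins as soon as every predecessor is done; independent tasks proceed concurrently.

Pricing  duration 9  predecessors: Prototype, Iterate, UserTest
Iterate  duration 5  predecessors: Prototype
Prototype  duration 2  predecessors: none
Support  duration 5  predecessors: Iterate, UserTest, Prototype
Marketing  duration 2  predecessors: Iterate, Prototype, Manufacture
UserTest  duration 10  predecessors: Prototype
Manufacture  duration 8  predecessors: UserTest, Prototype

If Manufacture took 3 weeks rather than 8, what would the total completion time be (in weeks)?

21

Actual critical path: Prototype→UserTest→Manufacture→Marketing = 2+10+8+2 = 22 ⇒ 22 weeks.
Since Manufacture is critical, the -5 change carries straight to that chain (now 17 weeks).
Now Prototype→UserTest→Pricing = 2+10+9 = 21 is longest, so the finish becomes 21 weeks.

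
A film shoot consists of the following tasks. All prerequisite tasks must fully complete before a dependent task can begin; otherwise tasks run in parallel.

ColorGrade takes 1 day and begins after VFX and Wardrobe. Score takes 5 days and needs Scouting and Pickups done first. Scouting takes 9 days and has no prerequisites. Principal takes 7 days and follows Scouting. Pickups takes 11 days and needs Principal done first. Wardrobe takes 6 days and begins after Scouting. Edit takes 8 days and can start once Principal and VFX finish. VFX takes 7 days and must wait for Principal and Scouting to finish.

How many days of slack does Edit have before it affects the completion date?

The longest chain is Scouting→Principal→Pickups→Score = 9+7+11+5 = 32; overall finish 32 days.
Longest path through Edit: 31 days (earliest finish 31, latest finish 32).
Slack of Edit = 24 − 23 = 1 day.

1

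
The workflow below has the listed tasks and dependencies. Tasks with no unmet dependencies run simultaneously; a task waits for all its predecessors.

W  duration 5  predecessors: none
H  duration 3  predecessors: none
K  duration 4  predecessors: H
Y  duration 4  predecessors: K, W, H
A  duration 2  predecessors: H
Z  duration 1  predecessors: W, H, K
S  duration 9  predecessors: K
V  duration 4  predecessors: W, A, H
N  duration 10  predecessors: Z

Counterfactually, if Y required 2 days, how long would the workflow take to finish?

Baseline: H→K→Z→N = 3+4+1+10 = 18 → 18 days.
Y is off the critical path — its longest chain is 11 days, giving 7 of slack.
That remains the longest chain; total 18 days.

18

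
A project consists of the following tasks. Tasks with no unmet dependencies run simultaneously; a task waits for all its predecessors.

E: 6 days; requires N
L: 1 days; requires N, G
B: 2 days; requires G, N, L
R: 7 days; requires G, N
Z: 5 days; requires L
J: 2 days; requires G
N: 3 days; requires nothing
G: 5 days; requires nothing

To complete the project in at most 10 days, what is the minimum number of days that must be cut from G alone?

Current finish: 12 days; target: 10.
G is on every critical path, so each day cut from G cuts the finish by one (this holds down to a finish of 10).
Need 12 − 10 = 2 days off G → G becomes 3 days, finish becomes 10.

2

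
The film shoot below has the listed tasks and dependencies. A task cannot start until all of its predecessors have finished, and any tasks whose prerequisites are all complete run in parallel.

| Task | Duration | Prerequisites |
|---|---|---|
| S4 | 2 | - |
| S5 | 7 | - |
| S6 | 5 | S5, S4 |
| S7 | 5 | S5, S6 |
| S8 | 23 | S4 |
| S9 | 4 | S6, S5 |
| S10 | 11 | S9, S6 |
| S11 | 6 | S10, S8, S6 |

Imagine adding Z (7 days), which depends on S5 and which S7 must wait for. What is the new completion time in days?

Originally the project takes 33 days.
With Z inserted, S7 now waits for max(S5, S6, Z).
New critical path: S5→S6→S9→S10→S11 = 7+5+4+11+6 = 33 ⇒ 33 days.

33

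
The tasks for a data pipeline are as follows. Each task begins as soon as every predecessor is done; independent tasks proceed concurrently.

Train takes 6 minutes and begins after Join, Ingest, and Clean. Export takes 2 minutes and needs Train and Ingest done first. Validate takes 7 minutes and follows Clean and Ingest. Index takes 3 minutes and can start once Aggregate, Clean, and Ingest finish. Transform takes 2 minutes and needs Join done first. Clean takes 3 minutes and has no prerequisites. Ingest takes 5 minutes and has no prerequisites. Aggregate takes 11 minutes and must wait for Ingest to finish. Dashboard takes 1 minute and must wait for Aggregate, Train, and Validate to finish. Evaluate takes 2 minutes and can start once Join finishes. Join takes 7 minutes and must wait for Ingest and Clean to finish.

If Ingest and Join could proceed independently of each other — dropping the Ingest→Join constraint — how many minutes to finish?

With the dependency in place, Ingest→Join→Train→Export = 5+7+6+2 = 20 sets the finish at 20 minutes.
Without Ingest→Join, Join's earliest start moves from 5 to 3.
The longest chain is now Ingest→Aggregate→Index = 5+11+3 = 19, so the data pipeline takes 19 minutes.

19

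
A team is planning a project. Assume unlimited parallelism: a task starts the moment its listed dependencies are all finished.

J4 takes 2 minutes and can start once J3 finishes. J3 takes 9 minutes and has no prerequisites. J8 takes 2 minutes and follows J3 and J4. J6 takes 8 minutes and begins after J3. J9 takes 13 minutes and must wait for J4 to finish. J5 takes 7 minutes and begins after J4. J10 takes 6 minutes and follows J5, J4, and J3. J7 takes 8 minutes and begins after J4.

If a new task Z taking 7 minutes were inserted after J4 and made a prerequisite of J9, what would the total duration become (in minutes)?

Originally the job takes 24 minutes.
With Z inserted, J9 now waits for max(J4, Z).
New critical path: J3→J4→Z→J9 = 9+2+7+13 = 31 ⇒ 31 minutes.

31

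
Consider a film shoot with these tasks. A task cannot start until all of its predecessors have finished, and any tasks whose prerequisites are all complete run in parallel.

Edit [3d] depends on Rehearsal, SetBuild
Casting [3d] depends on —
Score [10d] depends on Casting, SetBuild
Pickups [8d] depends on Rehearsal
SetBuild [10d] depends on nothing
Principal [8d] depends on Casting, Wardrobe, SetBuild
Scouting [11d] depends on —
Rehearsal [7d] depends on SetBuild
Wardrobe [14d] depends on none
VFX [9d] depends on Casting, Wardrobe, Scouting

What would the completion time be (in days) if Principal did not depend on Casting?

Original critical path: SetBuild→Rehearsal→Pickups = 10+7+8 = 25 ⇒ 25 days.
Dropping Casting→Principal doesn't change Principal's earliest start (14); another predecessor still binds.
The longest chain is now SetBuild→Rehearsal→Pickups = 10+7+8 = 25, so the job takes 25 days.

25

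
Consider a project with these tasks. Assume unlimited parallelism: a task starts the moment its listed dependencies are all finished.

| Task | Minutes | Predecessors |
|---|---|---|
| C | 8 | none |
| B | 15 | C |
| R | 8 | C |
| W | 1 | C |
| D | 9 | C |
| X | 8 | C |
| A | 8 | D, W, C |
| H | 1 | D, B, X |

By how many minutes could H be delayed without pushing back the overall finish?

1

Critical path: C→D→A = 8+9+8 = 25, so the finish is 25 minutes.
H finishes as early as 24 and must finish by 25.
Float = 25 − 24 = 1.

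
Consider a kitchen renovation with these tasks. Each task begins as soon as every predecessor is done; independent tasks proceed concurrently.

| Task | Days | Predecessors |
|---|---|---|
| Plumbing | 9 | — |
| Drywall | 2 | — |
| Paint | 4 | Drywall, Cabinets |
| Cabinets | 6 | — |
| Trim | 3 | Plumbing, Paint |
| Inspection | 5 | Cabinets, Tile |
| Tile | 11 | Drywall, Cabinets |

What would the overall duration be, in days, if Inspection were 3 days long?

Critical path before the change: Cabinets→Tile→Inspection = 6+11+5 = 22 giving 22 days.
Inspection is on the critical path; changing it to 3 makes that path 20 days.
The critical path is still Cabinets→Tile→Inspection; finish is now 20 days.

20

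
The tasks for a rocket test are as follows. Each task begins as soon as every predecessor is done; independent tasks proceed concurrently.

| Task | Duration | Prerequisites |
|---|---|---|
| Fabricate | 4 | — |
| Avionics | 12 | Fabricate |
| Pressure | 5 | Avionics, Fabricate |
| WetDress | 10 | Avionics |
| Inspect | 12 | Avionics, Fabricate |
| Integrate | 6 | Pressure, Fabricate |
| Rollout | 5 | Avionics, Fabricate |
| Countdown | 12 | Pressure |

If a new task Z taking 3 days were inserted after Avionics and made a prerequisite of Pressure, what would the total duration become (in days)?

Originally the schedule takes 33 days.
With Z inserted, Pressure now waits for max(Avionics, Fabricate, Z).
New critical path: Fabricate→Avionics→Z→Pressure→Countdown = 4+12+3+5+12 = 36 ⇒ 36 days.

36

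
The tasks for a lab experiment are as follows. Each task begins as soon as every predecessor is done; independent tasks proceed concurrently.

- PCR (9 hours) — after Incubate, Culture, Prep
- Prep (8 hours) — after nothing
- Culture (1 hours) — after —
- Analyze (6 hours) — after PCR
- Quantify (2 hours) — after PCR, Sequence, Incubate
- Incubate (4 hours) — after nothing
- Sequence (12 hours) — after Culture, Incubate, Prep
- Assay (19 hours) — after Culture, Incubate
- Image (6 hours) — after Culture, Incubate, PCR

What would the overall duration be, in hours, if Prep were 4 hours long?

Critical path before the change: Prep→PCR→Analyze = 8+9+6 = 23 giving 23 hours.
Prep lies on that path, so at 4 hours the path becomes 19 hours.
The binding chain switches to Incubate→Assay = 4+19 = 23; finish 23 hours.

23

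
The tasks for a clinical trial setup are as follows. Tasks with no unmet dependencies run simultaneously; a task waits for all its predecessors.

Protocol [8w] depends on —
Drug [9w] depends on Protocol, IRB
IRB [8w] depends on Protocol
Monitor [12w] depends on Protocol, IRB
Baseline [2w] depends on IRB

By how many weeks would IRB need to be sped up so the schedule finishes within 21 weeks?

7

Current finish: 28 weeks; target: 21.
IRB is on every critical path, so each week cut from IRB cuts the finish by one (this holds down to a finish of 21).
Need 28 − 21 = 7 weeks off IRB → IRB becomes 1 week, finish becomes 21.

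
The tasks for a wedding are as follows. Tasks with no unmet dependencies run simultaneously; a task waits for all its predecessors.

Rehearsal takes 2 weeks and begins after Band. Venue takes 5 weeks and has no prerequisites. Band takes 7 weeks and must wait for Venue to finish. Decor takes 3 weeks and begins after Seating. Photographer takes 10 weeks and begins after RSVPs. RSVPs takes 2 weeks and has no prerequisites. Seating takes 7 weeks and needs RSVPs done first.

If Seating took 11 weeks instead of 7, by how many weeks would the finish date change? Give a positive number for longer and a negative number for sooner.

2

The binding path is Venue→Band→Rehearsal = 5+7+2 = 14; finish at 14 weeks.
Seating is off the critical path — its longest chain is 12 weeks, giving 2 of slack.
New critical path: RSVPs→Seating→Decor = 2+11+3 = 16 ⇒ 16 weeks.
Change in finish: 16 − 14 = +2 weeks.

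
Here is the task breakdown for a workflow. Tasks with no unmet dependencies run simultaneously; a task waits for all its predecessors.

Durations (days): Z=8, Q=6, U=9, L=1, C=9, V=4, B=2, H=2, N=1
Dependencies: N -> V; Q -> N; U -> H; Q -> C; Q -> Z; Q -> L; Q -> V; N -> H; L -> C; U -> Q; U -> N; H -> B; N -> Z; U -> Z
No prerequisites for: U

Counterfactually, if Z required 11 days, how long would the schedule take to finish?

Baseline: U→Q→L→C = 9+6+1+9 = 25 → 25 days.
Z is off the critical path — its longest chain is 24 days, giving 1 of slack.
New critical path: U→Q→N→Z = 9+6+1+11 = 27 ⇒ 27 days.

27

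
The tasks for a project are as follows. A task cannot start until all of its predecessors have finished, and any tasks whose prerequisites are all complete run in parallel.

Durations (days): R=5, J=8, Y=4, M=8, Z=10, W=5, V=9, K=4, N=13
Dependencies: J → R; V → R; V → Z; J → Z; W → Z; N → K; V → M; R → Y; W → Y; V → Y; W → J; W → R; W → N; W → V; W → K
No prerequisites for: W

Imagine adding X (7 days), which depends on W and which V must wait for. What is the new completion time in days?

Originally the project takes 24 days.
With X inserted, V now waits for max(W, X).
New critical path: W→X→V→Z = 5+7+9+10 = 31 ⇒ 31 days.

31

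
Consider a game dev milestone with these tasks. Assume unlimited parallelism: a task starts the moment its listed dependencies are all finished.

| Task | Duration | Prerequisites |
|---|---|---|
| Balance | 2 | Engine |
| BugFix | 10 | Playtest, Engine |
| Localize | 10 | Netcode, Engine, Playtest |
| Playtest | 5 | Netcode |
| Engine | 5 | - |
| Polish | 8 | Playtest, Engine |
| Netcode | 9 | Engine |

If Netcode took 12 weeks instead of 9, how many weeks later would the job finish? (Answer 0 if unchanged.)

3

Baseline: Engine→Netcode→Playtest→BugFix = 5+9+5+10 = 29 → 29 weeks.
Since Netcode is critical, the +3 change carries straight to that chain (now 32 weeks).
That remains the longest chain; total 32 weeks.
Change in finish: 32 − 29 = +3 weeks.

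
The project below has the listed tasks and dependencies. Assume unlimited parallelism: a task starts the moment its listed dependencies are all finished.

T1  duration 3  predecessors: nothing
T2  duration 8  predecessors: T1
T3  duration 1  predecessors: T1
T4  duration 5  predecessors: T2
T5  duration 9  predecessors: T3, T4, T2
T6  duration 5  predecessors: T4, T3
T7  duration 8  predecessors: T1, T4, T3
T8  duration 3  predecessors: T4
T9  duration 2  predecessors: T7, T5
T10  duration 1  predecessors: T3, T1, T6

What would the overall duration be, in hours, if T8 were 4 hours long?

27

Critical path before the change: T1→T2→T4→T5→T9 = 3+8+5+9+2 = 27 giving 27 hours.
T8 is off the critical path — its longest chain is 19 hours, giving 8 of slack.
The critical path is still T1→T2→T4→T5→T9; finish is now 27 hours.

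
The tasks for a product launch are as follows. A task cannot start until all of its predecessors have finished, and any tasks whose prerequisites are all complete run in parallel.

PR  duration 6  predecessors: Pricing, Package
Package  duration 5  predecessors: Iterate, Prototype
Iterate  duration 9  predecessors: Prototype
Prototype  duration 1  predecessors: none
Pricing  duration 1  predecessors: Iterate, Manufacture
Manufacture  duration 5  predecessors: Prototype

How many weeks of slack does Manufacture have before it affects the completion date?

8

Prototype→Iterate→Package→PR = 1+9+5+6 = 21 sets the makespan at 21 weeks.
The longest chain containing Manufacture totals 13 weeks.
Float = 21 − 13 = 8.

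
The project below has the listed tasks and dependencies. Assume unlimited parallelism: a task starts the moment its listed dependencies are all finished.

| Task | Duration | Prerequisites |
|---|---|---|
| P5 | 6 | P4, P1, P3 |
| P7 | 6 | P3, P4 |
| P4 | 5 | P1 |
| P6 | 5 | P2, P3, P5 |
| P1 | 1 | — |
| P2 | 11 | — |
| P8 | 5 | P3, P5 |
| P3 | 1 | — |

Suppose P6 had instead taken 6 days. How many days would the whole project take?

The binding path is P1→P4→P5→P6 = 1+5+6+5 = 17; finish at 17 days.
Since P6 is critical, the +1 change carries straight to that chain (now 18 days).
That remains the longest chain; total 18 days.

18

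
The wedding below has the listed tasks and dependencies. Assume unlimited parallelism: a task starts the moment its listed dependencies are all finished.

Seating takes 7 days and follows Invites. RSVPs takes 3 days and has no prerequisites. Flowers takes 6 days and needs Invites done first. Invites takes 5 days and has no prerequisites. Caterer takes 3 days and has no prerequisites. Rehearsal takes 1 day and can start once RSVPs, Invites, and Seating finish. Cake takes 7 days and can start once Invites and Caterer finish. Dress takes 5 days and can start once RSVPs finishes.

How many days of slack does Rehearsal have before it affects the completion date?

Critical path: Invites→Seating→Rehearsal = 5+7+1 = 13, so the finish is 13 days.
Rehearsal finishes as early as 13 and must finish by 13.
So Rehearsal can slip 13 − 13 = 0 days.

0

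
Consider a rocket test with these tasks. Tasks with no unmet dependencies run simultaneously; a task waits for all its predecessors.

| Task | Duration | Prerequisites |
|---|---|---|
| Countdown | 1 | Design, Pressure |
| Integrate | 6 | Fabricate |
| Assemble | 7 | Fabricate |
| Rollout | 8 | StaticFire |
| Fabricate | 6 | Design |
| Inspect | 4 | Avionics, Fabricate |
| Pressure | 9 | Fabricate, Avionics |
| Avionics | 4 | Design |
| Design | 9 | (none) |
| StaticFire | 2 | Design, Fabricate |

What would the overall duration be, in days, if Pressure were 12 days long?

28

Actual critical path: Design→Fabricate→Pressure→Countdown = 9+6+9+1 = 25 ⇒ 25 days.
Pressure lies on that path, so at 12 days the path becomes 28 days.
No other chain overtakes it, so the finish is 28 days.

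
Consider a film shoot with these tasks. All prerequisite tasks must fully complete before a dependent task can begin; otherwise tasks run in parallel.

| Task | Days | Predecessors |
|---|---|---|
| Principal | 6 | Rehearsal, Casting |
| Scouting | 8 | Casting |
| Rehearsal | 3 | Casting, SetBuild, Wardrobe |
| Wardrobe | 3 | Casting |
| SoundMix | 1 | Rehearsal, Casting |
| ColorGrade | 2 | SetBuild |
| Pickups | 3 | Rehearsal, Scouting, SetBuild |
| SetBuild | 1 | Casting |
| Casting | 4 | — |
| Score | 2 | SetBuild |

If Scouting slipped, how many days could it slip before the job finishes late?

The longest chain is Casting→Wardrobe→Rehearsal→Principal = 4+3+3+6 = 16; overall finish 16 days.
Longest path through Scouting: 15 days (earliest finish 12, latest finish 13).
Slack of Scouting = 5 − 4 = 1 day.

1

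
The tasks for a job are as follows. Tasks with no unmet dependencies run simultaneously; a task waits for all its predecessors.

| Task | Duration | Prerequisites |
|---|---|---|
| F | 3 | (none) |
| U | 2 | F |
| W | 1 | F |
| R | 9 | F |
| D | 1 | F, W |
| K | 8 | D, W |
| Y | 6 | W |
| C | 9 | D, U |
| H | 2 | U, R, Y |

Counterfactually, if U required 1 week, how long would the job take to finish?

The binding path is F→U→C = 3+2+9 = 14; finish at 14 weeks.
Since U is critical, the -1 change carries straight to that chain (now 13 weeks).
The binding chain switches to F→W→D→C = 3+1+1+9 = 14; finish 14 weeks.

14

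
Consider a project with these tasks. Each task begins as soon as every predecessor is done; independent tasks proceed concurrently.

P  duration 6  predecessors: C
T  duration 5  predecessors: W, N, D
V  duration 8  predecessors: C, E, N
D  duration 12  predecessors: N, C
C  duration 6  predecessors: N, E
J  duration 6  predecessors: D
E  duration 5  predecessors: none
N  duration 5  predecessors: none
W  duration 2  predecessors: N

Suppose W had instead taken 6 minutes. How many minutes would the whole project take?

29

The binding path is E→C→D→J = 5+6+12+6 = 29; finish at 29 minutes.
W has 17 minutes of float (longest path through it is 12).
That remains the longest chain; total 29 minutes.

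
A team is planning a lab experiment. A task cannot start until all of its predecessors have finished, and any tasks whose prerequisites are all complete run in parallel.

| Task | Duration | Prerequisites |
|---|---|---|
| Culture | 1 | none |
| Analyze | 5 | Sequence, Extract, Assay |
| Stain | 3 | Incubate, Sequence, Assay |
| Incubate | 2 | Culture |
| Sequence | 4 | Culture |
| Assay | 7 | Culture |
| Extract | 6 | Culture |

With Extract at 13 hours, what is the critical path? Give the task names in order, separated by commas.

As given, the longest chain is Culture→Assay→Analyze = 1+7+5 = 13, so the finish is 13 hours.
Extract is off the critical path — its longest chain is 12 hours, giving 1 of slack.
Now Culture→Extract→Analyze = 1+13+5 = 19 is longest, so the finish becomes 19 hours.

Culture, Extract, Analyze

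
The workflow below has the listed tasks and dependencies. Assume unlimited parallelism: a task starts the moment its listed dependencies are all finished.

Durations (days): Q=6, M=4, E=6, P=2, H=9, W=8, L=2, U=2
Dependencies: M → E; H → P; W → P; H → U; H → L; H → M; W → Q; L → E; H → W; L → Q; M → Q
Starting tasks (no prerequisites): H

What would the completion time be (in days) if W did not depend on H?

Before: longest chain H→W→Q = 9+8+6 = 23, finish 23.
Without H→W, W's earliest start moves from 9 to 0.
New critical path: H→M→E = 9+4+6 = 19 ⇒ 19 days.

19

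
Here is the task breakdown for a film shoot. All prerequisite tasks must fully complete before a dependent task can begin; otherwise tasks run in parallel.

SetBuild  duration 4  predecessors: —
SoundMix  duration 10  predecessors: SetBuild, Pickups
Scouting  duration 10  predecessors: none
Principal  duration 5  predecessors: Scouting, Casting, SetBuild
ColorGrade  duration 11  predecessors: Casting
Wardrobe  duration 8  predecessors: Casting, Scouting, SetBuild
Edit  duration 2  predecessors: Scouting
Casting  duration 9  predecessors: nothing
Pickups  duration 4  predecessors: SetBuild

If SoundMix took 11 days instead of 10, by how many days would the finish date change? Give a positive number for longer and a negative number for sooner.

0

Baseline: Casting→ColorGrade = 9+11 = 20 → 20 days.
SoundMix is off the critical path — its longest chain is 18 days, giving 2 of slack.
No other chain overtakes it, so the finish is 20 days.
Change in finish: 20 − 20 = +0 days.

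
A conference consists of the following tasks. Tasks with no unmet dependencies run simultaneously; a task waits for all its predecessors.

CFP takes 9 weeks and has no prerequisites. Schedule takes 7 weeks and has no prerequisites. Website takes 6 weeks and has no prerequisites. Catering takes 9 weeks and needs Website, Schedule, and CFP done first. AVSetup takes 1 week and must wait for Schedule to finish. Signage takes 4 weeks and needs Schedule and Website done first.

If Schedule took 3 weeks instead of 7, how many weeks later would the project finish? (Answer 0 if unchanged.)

0

Critical path before the change: CFP→Catering = 9+9 = 18 giving 18 weeks.
The longest path through Schedule is only 16 weeks, so Schedule has float 2.
That remains the longest chain; total 18 weeks.
Change in finish: 18 − 18 = +0 weeks.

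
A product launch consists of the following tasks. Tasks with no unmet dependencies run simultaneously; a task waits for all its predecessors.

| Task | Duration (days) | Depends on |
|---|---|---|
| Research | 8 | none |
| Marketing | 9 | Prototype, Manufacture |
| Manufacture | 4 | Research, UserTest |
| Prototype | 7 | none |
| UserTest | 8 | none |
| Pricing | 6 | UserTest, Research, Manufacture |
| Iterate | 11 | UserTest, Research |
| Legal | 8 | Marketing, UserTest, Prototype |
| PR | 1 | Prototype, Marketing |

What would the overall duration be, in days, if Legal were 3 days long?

24

The binding path is Research→Manufacture→Marketing→Legal = 8+4+9+8 = 29; finish at 29 days.
Legal is on the critical path; changing it to 3 makes that path 24 days.
The critical path is still Research→Manufacture→Marketing→Legal; finish is now 24 days.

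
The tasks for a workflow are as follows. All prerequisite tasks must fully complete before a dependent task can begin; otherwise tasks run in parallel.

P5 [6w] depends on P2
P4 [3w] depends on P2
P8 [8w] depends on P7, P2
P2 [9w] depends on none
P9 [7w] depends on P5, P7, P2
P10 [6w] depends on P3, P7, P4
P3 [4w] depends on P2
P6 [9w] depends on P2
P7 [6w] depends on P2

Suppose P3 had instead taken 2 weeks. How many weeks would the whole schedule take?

Critical path before the change: P2→P7→P8 = 9+6+8 = 23 giving 23 weeks.
The longest path through P3 is only 19 weeks, so P3 has float 4.
That remains the longest chain; total 23 weeks.

23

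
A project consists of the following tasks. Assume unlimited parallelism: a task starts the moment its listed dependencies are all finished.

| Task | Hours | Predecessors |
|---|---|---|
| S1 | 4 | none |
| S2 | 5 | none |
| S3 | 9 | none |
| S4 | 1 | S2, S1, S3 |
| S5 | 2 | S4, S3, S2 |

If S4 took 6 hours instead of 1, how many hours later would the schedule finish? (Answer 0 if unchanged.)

Critical path before the change: S3→S4→S5 = 9+1+2 = 12 giving 12 hours.
S4 lies on that path, so at 6 hours the path becomes 17 hours.
The critical path is still S3→S4→S5; finish is now 17 hours.
Change in finish: 17 − 12 = +5 hours.

5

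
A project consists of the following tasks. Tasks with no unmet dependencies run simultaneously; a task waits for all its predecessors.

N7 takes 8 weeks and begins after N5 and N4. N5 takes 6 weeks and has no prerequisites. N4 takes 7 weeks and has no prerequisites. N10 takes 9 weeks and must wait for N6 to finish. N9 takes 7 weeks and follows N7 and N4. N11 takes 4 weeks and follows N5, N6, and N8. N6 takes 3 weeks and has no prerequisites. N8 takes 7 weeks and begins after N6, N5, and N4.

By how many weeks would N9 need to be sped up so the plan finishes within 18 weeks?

4

Current finish: 22 weeks; target: 18.
N9 is on every critical path, so each week cut from N9 cuts the finish by one (this holds down to a finish of 18).
Need 22 − 18 = 4 weeks off N9 → N9 becomes 3 weeks, finish becomes 18.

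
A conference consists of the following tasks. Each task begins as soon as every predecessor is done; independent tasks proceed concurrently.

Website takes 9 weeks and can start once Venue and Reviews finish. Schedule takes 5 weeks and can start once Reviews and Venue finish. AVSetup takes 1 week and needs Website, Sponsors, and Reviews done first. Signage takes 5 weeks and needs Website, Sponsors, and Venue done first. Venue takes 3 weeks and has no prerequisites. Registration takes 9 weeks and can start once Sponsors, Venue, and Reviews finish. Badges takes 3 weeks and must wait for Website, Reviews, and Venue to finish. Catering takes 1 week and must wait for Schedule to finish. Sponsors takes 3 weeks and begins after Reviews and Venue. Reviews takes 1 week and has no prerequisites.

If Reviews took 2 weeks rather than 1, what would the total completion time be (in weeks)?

Baseline: Venue→Website→Signage = 3+9+5 = 17 → 17 weeks.
Reviews is off the critical path — its longest chain is 15 weeks, giving 2 of slack.
The critical path is still Venue→Website→Signage; finish is now 17 weeks.

17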